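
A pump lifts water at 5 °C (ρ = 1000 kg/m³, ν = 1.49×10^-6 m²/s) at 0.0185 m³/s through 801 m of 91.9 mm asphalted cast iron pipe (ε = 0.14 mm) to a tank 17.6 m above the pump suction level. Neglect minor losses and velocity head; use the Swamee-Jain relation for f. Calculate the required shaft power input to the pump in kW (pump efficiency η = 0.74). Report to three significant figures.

P_shaft ≈ 24.0 kW

V = 4Q/(πD²) = 2.789 m/s; Re = 1.72×10^5; ε/D = 0.00152; f = 0.02322
h_f = f(L/D)V²/2g = 80.23 m
Total head H = z + h_f = 17.6 + 80.23 = 97.83 m
P_hyd = ρgQH = 1000·9.81·0.0185·97.83 = 17.75 kW
P_shaft = P_hyd/η = 17.75/0.74 = 23.99 kW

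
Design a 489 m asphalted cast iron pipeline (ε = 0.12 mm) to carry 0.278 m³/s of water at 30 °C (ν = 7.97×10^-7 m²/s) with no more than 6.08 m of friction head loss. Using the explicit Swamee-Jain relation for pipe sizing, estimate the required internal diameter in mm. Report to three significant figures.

Swamee-Jain (Type III): D = 0.66·[ε^1.25·(LQ²/(gh_f))^4.75 + ν·Q^9.4·(L/(gh_f))^5.2]^0.04
LQ²/(gh_f) = 0.6336; L/(gh_f) = 8.199
Term 1 = ε^1.25·(…)^4.75 = 1.44×10^-6; Term 2 = ν·Q^9.4·(…)^5.2 = 2.67×10^-7
D = 0.66·(1.44×10^-6 + 2.67×10^-7)^0.04 = 0.3880 m = 388 mm
Check: V = 2.35 m/s, Re = 1.14×10^6, f = 0.01575, h_f = 5.60 m ≈ 6.08 m ✓

D ≈ 388 mm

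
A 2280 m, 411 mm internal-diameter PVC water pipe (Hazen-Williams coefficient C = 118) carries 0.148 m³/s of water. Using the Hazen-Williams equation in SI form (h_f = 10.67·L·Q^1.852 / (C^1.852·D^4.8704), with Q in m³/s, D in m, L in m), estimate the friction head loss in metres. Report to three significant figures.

h_f = 10.67·2280·0.148^1.852 / (118^1.852·0.411^4.8704) = 7.817 m

h_f ≈ 7.82 m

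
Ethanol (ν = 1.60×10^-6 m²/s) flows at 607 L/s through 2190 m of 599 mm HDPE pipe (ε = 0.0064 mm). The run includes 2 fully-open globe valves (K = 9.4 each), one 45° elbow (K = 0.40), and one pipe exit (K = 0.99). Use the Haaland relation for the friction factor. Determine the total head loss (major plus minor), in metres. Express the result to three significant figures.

H_L ≈ 15.3 m

V = 4Q/(πD²) = 2.154 m/s; V²/2g = 0.2365 m
Re = 8.06×10^5, ε/D = 1.07×10^-5 → f = 0.01218 (Haaland)
Major: h_f = f(L/D)·V²/2g = 0.01218·3656·0.2365 = 10.53 m
Minor: ΣK = 20.2; h_m = ΣK·V²/2g = 4.774 m
Total H_L = 10.53 + 4.774 = 15.31 m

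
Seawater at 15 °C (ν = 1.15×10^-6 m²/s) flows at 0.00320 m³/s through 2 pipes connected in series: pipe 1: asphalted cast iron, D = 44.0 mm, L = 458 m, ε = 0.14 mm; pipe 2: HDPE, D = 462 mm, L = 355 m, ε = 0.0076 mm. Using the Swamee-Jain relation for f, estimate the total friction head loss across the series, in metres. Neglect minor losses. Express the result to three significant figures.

Pipe 1: V = 2.105 m/s, Re = 8.05×10^4, ε/D = 0.00318, f = 0.02841, h_1 = f(L/D)V²/2g = 66.76 m
Pipe 2: V = 0.01909 m/s, Re = 7670, ε/D = 1.65×10^-5, f = 0.03339, h_2 = f(L/D)V²/2g = 4.765×10^-4 m
Series → Q common, losses add: H = Σh = 66.76 m

H ≈ 66.8 m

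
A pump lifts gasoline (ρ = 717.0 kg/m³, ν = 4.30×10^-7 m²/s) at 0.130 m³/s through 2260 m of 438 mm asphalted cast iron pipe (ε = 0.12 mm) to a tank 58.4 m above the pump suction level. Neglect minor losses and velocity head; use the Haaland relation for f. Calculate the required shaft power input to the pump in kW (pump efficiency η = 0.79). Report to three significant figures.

P_shaft ≈ 71.1 kW

V = 4Q/(πD²) = 0.8628 m/s; Re = 8.79×10^5; ε/D = 2.74×10^-4; f = 0.01544
h_f = f(L/D)V²/2g = 3.024 m
Total head H = z + h_f = 58.4 + 3.024 = 61.42 m
P_hyd = ρgQH = 717.0·9.81·0.130·61.42 = 56.17 kW
P_shaft = P_hyd/η = 56.17/0.79 = 71.10 kW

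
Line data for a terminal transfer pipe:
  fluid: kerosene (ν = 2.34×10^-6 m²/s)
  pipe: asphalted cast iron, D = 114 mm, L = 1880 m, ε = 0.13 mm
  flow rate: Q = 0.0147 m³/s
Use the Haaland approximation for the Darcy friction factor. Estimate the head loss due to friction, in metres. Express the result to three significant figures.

V = 4Q/(πD²) = 4·0.0147/(π·0.114²) = 1.440 m/s
Re = VD/ν = 1.440·0.114/2.34×10^-6 = 7.02×10^4 → turbulent
ε/D = 0.13/114 = 0.00114
Haaland: f = 0.02319
h_f = f(L/D)V²/(2g) = 0.02319·(1880/0.114)·1.440²/(2·9.81) = 40.44 m

h_f ≈ 40.4 m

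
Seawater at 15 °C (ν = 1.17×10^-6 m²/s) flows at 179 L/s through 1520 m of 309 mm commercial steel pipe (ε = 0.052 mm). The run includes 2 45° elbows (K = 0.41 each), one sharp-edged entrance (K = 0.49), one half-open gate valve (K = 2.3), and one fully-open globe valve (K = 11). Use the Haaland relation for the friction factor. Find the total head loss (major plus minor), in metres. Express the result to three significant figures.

H_L ≈ 25.2 m

V = 4Q/(πD²) = 2.387 m/s; V²/2g = 0.2904 m
Re = 6.30×10^5, ε/D = 1.68×10^-4 → f = 0.01469 (Haaland)
Major: h_f = f(L/D)·V²/2g = 0.01469·4919·0.2904 = 20.99 m
Minor: ΣK = 14.6; h_m = ΣK·V²/2g = 4.243 m
Total H_L = 20.99 + 4.243 = 25.23 m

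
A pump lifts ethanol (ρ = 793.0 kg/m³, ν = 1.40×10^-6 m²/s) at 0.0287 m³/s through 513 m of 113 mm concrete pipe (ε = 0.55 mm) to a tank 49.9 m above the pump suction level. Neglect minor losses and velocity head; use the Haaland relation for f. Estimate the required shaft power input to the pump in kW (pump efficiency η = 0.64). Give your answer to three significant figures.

V = 4Q/(πD²) = 2.862 m/s; Re = 2.31×10^5; ε/D = 0.00487; f = 0.03056
h_f = f(L/D)V²/2g = 57.92 m
Total head H = z + h_f = 49.9 + 57.92 = 107.8 m
P_hyd = ρgQH = 793.0·9.81·0.0287·107.8 = 24.07 kW
P_shaft = P_hyd/η = 24.07/0.64 = 37.61 kW

P_shaft ≈ 37.6 kW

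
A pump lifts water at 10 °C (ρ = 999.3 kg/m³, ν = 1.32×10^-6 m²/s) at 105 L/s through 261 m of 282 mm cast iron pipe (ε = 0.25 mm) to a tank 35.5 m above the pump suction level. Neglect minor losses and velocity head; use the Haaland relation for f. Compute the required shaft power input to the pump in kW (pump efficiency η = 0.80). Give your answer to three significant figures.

P_shaft ≈ 49.1 kW

V = 4Q/(πD²) = 1.681 m/s; Re = 3.59×10^5; ε/D = 8.87×10^-4; f = 0.01989
h_f = f(L/D)V²/2g = 2.652 m
Total head H = z + h_f = 35.5 + 2.652 = 38.15 m
P_hyd = ρgQH = 999.3·9.81·0.105·38.15 = 39.27 kW
P_shaft = P_hyd/η = 39.27/0.80 = 49.09 kW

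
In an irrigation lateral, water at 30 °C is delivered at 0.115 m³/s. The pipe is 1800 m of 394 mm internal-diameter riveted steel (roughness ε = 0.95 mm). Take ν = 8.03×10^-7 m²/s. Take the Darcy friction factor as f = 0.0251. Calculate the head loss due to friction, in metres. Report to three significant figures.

V = 4Q/(πD²) = 4·0.115/(π·0.394²) = 0.9432 m/s
h_f = f(L/D)V²/(2g) = 0.02510·(1800/0.394)·0.9432²/(2·9.81) = 5.200 m

h_f ≈ 5.20 m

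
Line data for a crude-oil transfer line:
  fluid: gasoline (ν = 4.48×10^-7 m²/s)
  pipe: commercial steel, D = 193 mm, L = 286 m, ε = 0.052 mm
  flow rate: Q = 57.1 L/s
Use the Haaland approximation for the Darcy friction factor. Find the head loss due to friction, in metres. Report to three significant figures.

h_f ≈ 4.44 m

V = 4Q/(πD²) = 4·0.0571/(π·0.193²) = 1.952 m/s
Re = VD/ν = 1.952·0.193/4.48×10^-7 = 8.41×10^5 → turbulent
ε/D = 0.052/193 = 2.69×10^-4
Haaland: f = 0.01543
h_f = f(L/D)V²/(2g) = 0.01543·(286/0.193)·1.952²/(2·9.81) = 4.441 m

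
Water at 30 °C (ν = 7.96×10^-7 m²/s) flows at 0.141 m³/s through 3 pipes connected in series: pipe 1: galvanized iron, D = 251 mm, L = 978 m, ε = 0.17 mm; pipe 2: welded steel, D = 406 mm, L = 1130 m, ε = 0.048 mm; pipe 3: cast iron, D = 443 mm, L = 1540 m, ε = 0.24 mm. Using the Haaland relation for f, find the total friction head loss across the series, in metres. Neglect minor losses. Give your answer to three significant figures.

Pipe 1: V = 2.850 m/s, Re = 8.99×10^5, ε/D = 6.77×10^-4, f = 0.01833, h_1 = f(L/D)V²/2g = 29.55 m
Pipe 2: V = 1.089 m/s, Re = 5.56×10^5, ε/D = 1.18×10^-4, f = 0.01431, h_2 = f(L/D)V²/2g = 2.407 m
Pipe 3: V = 0.9148 m/s, Re = 5.09×10^5, ε/D = 5.42×10^-4, f = 0.01782, h_3 = f(L/D)V²/2g = 2.643 m
Series → Q common, losses add: H = Σh = 34.60 m

H ≈ 34.6 m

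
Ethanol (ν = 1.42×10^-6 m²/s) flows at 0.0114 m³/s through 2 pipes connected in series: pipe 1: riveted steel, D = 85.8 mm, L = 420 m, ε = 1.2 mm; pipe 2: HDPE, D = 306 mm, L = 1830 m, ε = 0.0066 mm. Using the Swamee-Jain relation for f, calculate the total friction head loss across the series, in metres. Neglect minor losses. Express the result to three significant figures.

Pipe 1: V = 1.972 m/s, Re = 1.19×10^5, ε/D = 0.0140, f = 0.04322, h_1 = f(L/D)V²/2g = 41.92 m
Pipe 2: V = 0.1550 m/s, Re = 3.34×10^4, ε/D = 2.16×10^-5, f = 0.02285, h_2 = f(L/D)V²/2g = 0.1674 m
Series → Q common, losses add: H = Σh = 42.09 m

H ≈ 42.1 m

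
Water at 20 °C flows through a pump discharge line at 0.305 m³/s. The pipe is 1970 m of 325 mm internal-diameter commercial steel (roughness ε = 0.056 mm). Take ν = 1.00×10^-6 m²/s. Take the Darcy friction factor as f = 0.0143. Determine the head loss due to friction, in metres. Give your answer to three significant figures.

h_f ≈ 59.7 m

V = 4Q/(πD²) = 4·0.305/(π·0.325²) = 3.677 m/s
h_f = f(L/D)V²/(2g) = 0.01430·(1970/0.325)·3.677²/(2·9.81) = 59.72 m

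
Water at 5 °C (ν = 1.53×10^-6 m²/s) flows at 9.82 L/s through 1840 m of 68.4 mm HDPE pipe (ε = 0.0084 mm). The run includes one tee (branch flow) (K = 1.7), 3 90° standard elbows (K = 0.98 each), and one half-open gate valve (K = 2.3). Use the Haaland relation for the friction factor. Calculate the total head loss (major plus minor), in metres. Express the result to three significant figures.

V = 4Q/(πD²) = 2.672 m/s; V²/2g = 0.3640 m
Re = 1.19×10^5, ε/D = 1.23×10^-4 → f = 0.01779 (Haaland)
Major: h_f = f(L/D)·V²/2g = 0.01779·26901·0.3640 = 174.2 m
Minor: ΣK = 6.94; h_m = ΣK·V²/2g = 2.526 m
Total H_L = 174.2 + 2.526 = 176.8 m

H_L ≈ 177 m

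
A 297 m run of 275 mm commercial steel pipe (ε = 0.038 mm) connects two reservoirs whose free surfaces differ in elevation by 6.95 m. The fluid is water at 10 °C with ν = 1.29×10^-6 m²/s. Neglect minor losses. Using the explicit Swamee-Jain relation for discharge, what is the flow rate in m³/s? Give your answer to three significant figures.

Swamee-Jain (Type II): Q = -0.965·√(gD⁵h_f/L)·ln[ε/(3.7D) + √(3.17ν²L/(gD³h_f))]
√(gD⁵h_f/L) = √(9.81·0.275⁵·6.95/297) = 0.01900
ε/(3.7D) = 3.73×10^-5; √(3.17ν²L/(gD³h_f)) = 3.32×10^-5
Q = -0.965·0.01900·ln(7.059×10^-5) = 0.1753 m³/s
Check: V = 2.95 m/s, Re = 6.29×10^5, f = 0.01457, h_f = 6.98 m ≈ 6.95 m ✓

Q ≈ 0.175 m³/s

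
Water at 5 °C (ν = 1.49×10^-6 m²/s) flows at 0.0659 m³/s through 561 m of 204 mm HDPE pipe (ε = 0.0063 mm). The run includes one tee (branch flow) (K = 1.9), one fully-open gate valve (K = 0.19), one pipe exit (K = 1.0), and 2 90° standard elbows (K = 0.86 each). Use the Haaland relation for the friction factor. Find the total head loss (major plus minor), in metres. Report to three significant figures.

H_L ≈ 9.44 m

V = 4Q/(πD²) = 2.016 m/s; V²/2g = 0.2072 m
Re = 2.76×10^5, ε/D = 3.09×10^-5 → f = 0.01482 (Haaland)
Major: h_f = f(L/D)·V²/2g = 0.01482·2750·0.2072 = 8.443 m
Minor: ΣK = 4.81; h_m = ΣK·V²/2g = 0.9966 m
Total H_L = 8.443 + 0.9966 = 9.440 m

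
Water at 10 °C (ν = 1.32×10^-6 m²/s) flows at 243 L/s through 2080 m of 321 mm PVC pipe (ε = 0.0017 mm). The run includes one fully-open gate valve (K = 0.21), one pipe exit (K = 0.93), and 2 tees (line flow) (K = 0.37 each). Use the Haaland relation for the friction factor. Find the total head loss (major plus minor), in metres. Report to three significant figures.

V = 4Q/(πD²) = 3.003 m/s; V²/2g = 0.4595 m
Re = 7.30×10^5, ε/D = 5.30×10^-6 → f = 0.01230 (Haaland)
Major: h_f = f(L/D)·V²/2g = 0.01230·6480·0.4595 = 36.62 m
Minor: ΣK = 1.88; h_m = ΣK·V²/2g = 0.8639 m
Total H_L = 36.62 + 0.8639 = 37.48 m

H_L ≈ 37.5 m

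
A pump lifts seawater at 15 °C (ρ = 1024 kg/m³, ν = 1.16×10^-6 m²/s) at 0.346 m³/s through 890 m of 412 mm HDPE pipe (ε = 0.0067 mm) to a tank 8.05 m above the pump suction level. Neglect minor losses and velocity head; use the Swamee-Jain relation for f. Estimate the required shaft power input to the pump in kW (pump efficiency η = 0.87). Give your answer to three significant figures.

P_shaft ≈ 68.1 kW

V = 4Q/(πD²) = 2.595 m/s; Re = 9.22×10^5; ε/D = 1.63×10^-5; f = 0.01214
h_f = f(L/D)V²/2g = 9.004 m
Total head H = z + h_f = 8.05 + 9.004 = 17.05 m
P_hyd = ρgQH = 1024·9.81·0.346·17.05 = 59.27 kW
P_shaft = P_hyd/η = 59.27/0.87 = 68.13 kW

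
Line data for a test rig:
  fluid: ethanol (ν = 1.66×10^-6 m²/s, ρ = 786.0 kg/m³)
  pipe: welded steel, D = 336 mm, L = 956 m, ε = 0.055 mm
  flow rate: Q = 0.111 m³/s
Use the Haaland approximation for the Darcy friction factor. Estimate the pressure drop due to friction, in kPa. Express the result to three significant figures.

V = 4Q/(πD²) = 4·0.111/(π·0.336²) = 1.252 m/s
Re = VD/ν = 1.252·0.336/1.66×10^-6 = 2.53×10^5 → turbulent
ε/D = 0.055/336 = 1.64×10^-4
Haaland: f = 0.01611
h_f = f(L/D)V²/(2g) = 0.01611·(956/0.336)·1.252²/(2·9.81) = 3.660 m
Δp = ρg·h_f = 786.0·9.81·3.660 = 28.22 kPa

Δp ≈ 28.2 kPa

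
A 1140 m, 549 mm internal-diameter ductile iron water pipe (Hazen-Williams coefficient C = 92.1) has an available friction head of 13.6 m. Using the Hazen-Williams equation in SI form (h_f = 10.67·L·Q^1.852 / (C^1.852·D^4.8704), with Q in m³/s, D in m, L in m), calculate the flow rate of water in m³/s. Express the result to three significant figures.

Q ≈ 0.485 m³/s

Rearranging: Q = [h_f·C^1.852·D^4.8704 / (10.67·L)]^(1/1.852)
Q = [13.6·92.1^1.852·0.549^4.8704 / (10.67·1140)]^0.540 = 0.4849 m³/s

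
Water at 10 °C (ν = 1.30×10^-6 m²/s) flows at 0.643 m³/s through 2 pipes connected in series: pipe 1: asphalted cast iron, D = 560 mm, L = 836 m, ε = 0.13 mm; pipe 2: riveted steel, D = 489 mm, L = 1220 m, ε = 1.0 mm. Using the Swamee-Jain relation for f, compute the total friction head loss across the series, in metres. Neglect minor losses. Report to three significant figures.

H ≈ 43.2 m

Pipe 1: V = 2.611 m/s, Re = 1.12×10^6, ε/D = 2.32×10^-4, f = 0.01502, h_1 = f(L/D)V²/2g = 7.791 m
Pipe 2: V = 3.424 m/s, Re = 1.29×10^6, ε/D = 0.00204, f = 0.02376, h_2 = f(L/D)V²/2g = 35.42 m
Series → Q common, losses add: H = Σh = 43.21 m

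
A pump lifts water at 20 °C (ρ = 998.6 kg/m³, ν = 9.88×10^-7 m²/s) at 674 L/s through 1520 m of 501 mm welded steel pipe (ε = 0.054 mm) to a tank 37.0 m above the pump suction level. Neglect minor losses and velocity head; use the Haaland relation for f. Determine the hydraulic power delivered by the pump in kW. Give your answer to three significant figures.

P_hyd ≈ 399 kW

V = 4Q/(πD²) = 3.419 m/s; Re = 1.73×10^6; ε/D = 1.08×10^-4; f = 0.01297
h_f = f(L/D)V²/2g = 23.44 m
Total head H = z + h_f = 37.0 + 23.44 = 60.44 m
P_hyd = ρgQH = 998.6·9.81·0.674·60.44 = 399.0 kW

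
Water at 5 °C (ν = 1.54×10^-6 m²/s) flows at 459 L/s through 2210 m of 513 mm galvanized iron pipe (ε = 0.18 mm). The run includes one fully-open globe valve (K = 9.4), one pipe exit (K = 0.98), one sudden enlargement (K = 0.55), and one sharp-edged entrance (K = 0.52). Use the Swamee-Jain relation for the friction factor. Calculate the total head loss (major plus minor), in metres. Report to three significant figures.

H_L ≈ 20.6 m

V = 4Q/(πD²) = 2.221 m/s; V²/2g = 0.2513 m
Re = 7.40×10^5, ε/D = 3.51×10^-4 → f = 0.01640 (Swamee-Jain)
Major: h_f = f(L/D)·V²/2g = 0.01640·4308·0.2513 = 17.76 m
Minor: ΣK = 11.5; h_m = ΣK·V²/2g = 2.878 m
Total H_L = 17.76 + 2.878 = 20.64 m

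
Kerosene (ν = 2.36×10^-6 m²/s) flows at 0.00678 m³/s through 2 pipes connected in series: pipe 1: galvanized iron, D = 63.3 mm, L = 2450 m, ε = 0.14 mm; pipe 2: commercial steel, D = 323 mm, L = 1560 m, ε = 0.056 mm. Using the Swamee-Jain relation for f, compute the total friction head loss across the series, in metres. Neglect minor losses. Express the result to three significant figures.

Pipe 1: V = 2.154 m/s, Re = 5.78×10^4, ε/D = 0.00221, f = 0.02691, h_1 = f(L/D)V²/2g = 246.4 m
Pipe 2: V = 0.08274 m/s, Re = 1.13×10^4, ε/D = 1.73×10^-4, f = 0.03026, h_2 = f(L/D)V²/2g = 0.05100 m
Series → Q common, losses add: H = Σh = 246.4 m

H ≈ 246 m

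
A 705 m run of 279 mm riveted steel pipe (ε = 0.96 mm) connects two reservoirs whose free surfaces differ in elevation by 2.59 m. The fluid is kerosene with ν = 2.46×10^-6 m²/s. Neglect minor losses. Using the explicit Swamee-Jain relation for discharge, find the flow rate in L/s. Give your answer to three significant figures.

Q ≈ 51.4 L/s

Swamee-Jain (Type II): Q = -0.965·√(gD⁵h_f/L)·ln[ε/(3.7D) + √(3.17ν²L/(gD³h_f))]
√(gD⁵h_f/L) = √(9.81·0.279⁵·2.59/705) = 0.007805
ε/(3.7D) = 9.30×10^-4; √(3.17ν²L/(gD³h_f)) = 1.57×10^-4
Q = -0.965·0.007805·ln(0.001087) = 0.05141 m³/s
Check: V = 0.841 m/s, Re = 9.54×10^4, f = 0.02871, h_f = 2.61 m ≈ 2.59 m ✓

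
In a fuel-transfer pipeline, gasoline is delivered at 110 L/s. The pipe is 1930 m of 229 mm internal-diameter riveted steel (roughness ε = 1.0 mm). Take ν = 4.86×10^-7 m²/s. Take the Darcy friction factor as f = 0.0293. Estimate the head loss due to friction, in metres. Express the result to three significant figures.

h_f ≈ 89.8 m

V = 4Q/(πD²) = 4·0.110/(π·0.229²) = 2.671 m/s
h_f = f(L/D)V²/(2g) = 0.02930·(1930/0.229)·2.671²/(2·9.81) = 89.77 m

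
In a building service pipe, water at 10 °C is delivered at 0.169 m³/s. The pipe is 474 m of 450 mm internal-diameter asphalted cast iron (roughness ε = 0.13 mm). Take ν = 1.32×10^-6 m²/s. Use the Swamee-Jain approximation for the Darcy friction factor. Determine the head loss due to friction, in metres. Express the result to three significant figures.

V = 4Q/(πD²) = 4·0.169/(π·0.450²) = 1.063 m/s
Re = VD/ν = 1.063·0.450/1.32×10^-6 = 3.62×10^5 → turbulent
ε/D = 0.13/450 = 2.89×10^-4
Swamee-Jain: f = 0.01670
h_f = f(L/D)V²/(2g) = 0.01670·(474/0.450)·1.063²/(2·9.81) = 1.012 m

h_f ≈ 1.01 m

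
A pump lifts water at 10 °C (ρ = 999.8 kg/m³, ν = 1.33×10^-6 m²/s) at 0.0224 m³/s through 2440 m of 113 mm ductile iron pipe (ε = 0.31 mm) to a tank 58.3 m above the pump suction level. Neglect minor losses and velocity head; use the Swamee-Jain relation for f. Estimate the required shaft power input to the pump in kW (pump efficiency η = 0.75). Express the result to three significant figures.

P_shaft ≈ 59.6 kW

V = 4Q/(πD²) = 2.234 m/s; Re = 1.90×10^5; ε/D = 0.00274; f = 0.02646
h_f = f(L/D)V²/2g = 145.3 m
Total head H = z + h_f = 58.3 + 145.3 = 203.6 m
P_hyd = ρgQH = 999.8·9.81·0.0224·203.6 = 44.72 kW
P_shaft = P_hyd/η = 44.72/0.75 = 59.63 kW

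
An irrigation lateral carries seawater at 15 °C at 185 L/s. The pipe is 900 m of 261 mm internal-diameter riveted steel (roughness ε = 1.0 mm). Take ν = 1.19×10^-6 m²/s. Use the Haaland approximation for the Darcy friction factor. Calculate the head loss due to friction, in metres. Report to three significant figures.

h_f ≈ 59.4 m

V = 4Q/(πD²) = 4·0.185/(π·0.261²) = 3.458 m/s
Re = VD/ν = 3.458·0.261/1.19×10^-6 = 7.58×10^5 → turbulent
ε/D = 1.0/261 = 0.00383
Haaland: f = 0.02825
h_f = f(L/D)V²/(2g) = 0.02825·(900/0.261)·3.458²/(2·9.81) = 59.37 m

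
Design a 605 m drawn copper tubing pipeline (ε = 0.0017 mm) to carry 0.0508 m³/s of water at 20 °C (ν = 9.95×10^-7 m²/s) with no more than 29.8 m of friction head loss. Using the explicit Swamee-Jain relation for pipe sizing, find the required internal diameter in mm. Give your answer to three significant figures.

Swamee-Jain (Type III): D = 0.66·[ε^1.25·(LQ²/(gh_f))^4.75 + ν·Q^9.4·(L/(gh_f))^5.2]^0.04
LQ²/(gh_f) = 0.005341; L/(gh_f) = 2.070
Term 1 = ε^1.25·(…)^4.75 = 9.87×10^-19; Term 2 = ν·Q^9.4·(…)^5.2 = 2.99×10^-17
D = 0.66·(9.87×10^-19 + 2.99×10^-17)^0.04 = 0.1443 m = 144 mm
Check: V = 3.11 m/s, Re = 4.51×10^5, f = 0.01351, h_f = 27.9 m ≈ 29.8 m ✓

D ≈ 144 mm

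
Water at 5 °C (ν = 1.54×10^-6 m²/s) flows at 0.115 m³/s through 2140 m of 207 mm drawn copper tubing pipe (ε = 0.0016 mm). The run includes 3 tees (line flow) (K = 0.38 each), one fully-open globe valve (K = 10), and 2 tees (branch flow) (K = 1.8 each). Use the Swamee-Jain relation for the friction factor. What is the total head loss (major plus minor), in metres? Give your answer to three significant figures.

V = 4Q/(πD²) = 3.417 m/s; V²/2g = 0.5952 m
Re = 4.59×10^5, ε/D = 7.73×10^-6 → f = 0.01341 (Swamee-Jain)
Major: h_f = f(L/D)·V²/2g = 0.01341·10338·0.5952 = 82.51 m
Minor: ΣK = 14.7; h_m = ΣK·V²/2g = 8.773 m
Total H_L = 82.51 + 8.773 = 91.28 m

H_L ≈ 91.3 m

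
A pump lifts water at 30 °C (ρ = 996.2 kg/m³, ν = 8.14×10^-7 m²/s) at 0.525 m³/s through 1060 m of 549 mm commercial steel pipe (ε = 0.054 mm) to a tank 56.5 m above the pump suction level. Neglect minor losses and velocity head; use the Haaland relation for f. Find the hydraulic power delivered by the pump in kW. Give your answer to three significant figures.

P_hyd ≈ 322 kW

V = 4Q/(πD²) = 2.218 m/s; Re = 1.50×10^6; ε/D = 9.84×10^-5; f = 0.01292
h_f = f(L/D)V²/2g = 6.254 m
Total head H = z + h_f = 56.5 + 6.254 = 62.75 m
P_hyd = ρgQH = 996.2·9.81·0.525·62.75 = 322.0 kW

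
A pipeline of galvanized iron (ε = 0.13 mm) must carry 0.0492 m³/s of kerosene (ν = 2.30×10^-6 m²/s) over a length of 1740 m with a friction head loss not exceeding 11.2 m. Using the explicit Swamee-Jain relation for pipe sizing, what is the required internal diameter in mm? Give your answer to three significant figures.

Swamee-Jain (Type III): D = 0.66·[ε^1.25·(LQ²/(gh_f))^4.75 + ν·Q^9.4·(L/(gh_f))^5.2]^0.04
LQ²/(gh_f) = 0.03833; L/(gh_f) = 15.84
Term 1 = ε^1.25·(…)^4.75 = 2.60×10^-12; Term 2 = ν·Q^9.4·(…)^5.2 = 2.02×10^-12
D = 0.66·(2.60×10^-12 + 2.02×10^-12)^0.04 = 0.2323 m = 232 mm
Check: V = 1.16 m/s, Re = 1.17×10^5, f = 0.02028, h_f = 10.4 m ≈ 11.2 m ✓

D ≈ 232 mm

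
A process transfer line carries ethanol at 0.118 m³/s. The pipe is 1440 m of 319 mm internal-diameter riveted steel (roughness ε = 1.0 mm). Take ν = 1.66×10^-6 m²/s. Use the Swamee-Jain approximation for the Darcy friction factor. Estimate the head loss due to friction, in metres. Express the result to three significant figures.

h_f ≈ 13.6 m

V = 4Q/(πD²) = 4·0.118/(π·0.319²) = 1.476 m/s
Re = VD/ν = 1.476·0.319/1.66×10^-6 = 2.84×10^5 → turbulent
ε/D = 1.0/319 = 0.00313
Swamee-Jain: f = 0.02710
h_f = f(L/D)V²/(2g) = 0.02710·(1440/0.319)·1.476²/(2·9.81) = 13.59 m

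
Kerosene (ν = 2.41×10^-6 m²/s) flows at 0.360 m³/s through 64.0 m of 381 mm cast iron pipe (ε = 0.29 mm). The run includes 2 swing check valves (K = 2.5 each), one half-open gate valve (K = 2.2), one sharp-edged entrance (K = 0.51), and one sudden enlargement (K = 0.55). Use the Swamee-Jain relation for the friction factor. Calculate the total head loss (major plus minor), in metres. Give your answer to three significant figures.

H_L ≈ 5.84 m

V = 4Q/(πD²) = 3.158 m/s; V²/2g = 0.5082 m
Re = 4.99×10^5, ε/D = 7.61×10^-4 → f = 0.01924 (Swamee-Jain)
Major: h_f = f(L/D)·V²/2g = 0.01924·168.0·0.5082 = 1.642 m
Minor: ΣK = 8.26; h_m = ΣK·V²/2g = 4.198 m
Total H_L = 1.642 + 4.198 = 5.840 m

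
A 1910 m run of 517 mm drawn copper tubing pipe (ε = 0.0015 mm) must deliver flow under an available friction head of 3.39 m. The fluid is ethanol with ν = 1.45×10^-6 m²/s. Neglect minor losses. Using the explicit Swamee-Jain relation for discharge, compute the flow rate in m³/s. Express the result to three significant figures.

Swamee-Jain (Type II): Q = -0.965·√(gD⁵h_f/L)·ln[ε/(3.7D) + √(3.17ν²L/(gD³h_f))]
√(gD⁵h_f/L) = √(9.81·0.517⁵·3.39/1910) = 0.02536
ε/(3.7D) = 7.84×10^-7; √(3.17ν²L/(gD³h_f)) = 5.26×10^-5
Q = -0.965·0.02536·ln(5.342×10^-5) = 0.2407 m³/s
Check: V = 1.15 m/s, Re = 4.09×10^5, f = 0.01362, h_f = 3.37 m ≈ 3.39 m ✓

Q ≈ 0.241 m³/s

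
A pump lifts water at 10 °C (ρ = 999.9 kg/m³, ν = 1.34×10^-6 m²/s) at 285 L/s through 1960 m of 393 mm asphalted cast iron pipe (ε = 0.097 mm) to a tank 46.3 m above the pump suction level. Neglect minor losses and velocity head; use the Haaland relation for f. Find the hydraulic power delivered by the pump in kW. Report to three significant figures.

P_hyd ≈ 190 kW

V = 4Q/(πD²) = 2.349 m/s; Re = 6.89×10^5; ε/D = 2.47×10^-4; f = 0.01538
h_f = f(L/D)V²/2g = 21.59 m
Total head H = z + h_f = 46.3 + 21.59 = 67.89 m
P_hyd = ρgQH = 999.9·9.81·0.285·67.89 = 189.8 kW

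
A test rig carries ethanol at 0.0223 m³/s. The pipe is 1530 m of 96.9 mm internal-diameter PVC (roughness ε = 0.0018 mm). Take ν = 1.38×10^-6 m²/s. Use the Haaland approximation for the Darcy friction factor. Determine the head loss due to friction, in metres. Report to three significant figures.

V = 4Q/(πD²) = 4·0.0223/(π·0.0969²) = 3.024 m/s
Re = VD/ν = 3.024·0.0969/1.38×10^-6 = 2.12×10^5 → turbulent
ε/D = 0.0018/96.9 = 1.86×10^-5
Haaland: f = 0.01544
h_f = f(L/D)V²/(2g) = 0.01544·(1530/0.0969)·3.024²/(2·9.81) = 113.6 m

h_f ≈ 114 m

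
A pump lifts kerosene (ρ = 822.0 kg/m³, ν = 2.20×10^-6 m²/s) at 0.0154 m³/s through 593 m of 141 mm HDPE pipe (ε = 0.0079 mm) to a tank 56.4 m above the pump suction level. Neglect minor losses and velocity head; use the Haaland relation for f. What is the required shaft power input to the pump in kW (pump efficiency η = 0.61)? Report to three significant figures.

V = 4Q/(πD²) = 0.9863 m/s; Re = 6.32×10^4; ε/D = 5.60×10^-5; f = 0.01984
h_f = f(L/D)V²/2g = 4.136 m
Total head H = z + h_f = 56.4 + 4.136 = 60.54 m
P_hyd = ρgQH = 822.0·9.81·0.0154·60.54 = 7.518 kW
P_shaft = P_hyd/η = 7.518/0.61 = 12.32 kW

P_shaft ≈ 12.3 kW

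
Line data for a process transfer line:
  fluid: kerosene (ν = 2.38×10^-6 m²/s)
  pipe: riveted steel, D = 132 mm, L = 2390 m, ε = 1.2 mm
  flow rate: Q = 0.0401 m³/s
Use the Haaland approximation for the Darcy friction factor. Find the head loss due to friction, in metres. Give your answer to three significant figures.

h_f ≈ 294 m

V = 4Q/(πD²) = 4·0.0401/(π·0.132²) = 2.930 m/s
Re = VD/ν = 2.930·0.132/2.38×10^-6 = 1.63×10^5 → turbulent
ε/D = 1.2/132 = 0.00909
Haaland: f = 0.03715
h_f = f(L/D)V²/(2g) = 0.03715·(2390/0.132)·2.930²/(2·9.81) = 294.4 m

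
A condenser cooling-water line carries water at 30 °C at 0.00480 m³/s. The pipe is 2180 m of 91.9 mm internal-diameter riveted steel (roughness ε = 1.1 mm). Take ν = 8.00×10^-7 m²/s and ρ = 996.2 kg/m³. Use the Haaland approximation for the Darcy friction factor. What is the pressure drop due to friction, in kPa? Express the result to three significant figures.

V = 4Q/(πD²) = 4·0.00480/(π·0.0919²) = 0.7236 m/s
Re = VD/ν = 0.7236·0.0919/8.00×10^-7 = 8.31×10^4 → turbulent
ε/D = 1.1/91.9 = 0.0120
Haaland: f = 0.04100
h_f = f(L/D)V²/(2g) = 0.04100·(2180/0.0919)·0.7236²/(2·9.81) = 25.96 m
Δp = ρg·h_f = 996.2·9.81·25.96 = 253.7 kPa

Δp ≈ 254 kPa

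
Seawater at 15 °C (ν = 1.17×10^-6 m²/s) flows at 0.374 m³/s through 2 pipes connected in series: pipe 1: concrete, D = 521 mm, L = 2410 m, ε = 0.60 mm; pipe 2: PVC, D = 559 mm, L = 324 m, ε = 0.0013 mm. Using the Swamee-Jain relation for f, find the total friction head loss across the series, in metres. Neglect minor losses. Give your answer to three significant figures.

H ≈ 15.9 m

Pipe 1: V = 1.754 m/s, Re = 7.81×10^5, ε/D = 0.00115, f = 0.02078, h_1 = f(L/D)V²/2g = 15.08 m
Pipe 2: V = 1.524 m/s, Re = 7.28×10^5, ε/D = 2.33×10^-6, f = 0.01230, h_2 = f(L/D)V²/2g = 0.8439 m
Series → Q common, losses add: H = Σh = 15.92 m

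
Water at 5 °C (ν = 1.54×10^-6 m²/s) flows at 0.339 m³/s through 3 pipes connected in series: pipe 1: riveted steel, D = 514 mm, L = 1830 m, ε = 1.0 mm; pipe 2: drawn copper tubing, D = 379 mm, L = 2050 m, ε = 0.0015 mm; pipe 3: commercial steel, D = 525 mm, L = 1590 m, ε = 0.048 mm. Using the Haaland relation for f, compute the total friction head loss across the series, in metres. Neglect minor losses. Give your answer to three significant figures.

Pipe 1: V = 1.634 m/s, Re = 5.45×10^5, ε/D = 0.00195, f = 0.02360, h_1 = f(L/D)V²/2g = 11.43 m
Pipe 2: V = 3.005 m/s, Re = 7.40×10^5, ε/D = 3.96×10^-6, f = 0.01225, h_2 = f(L/D)V²/2g = 30.50 m
Pipe 3: V = 1.566 m/s, Re = 5.34×10^5, ε/D = 9.14×10^-5, f = 0.01406, h_3 = f(L/D)V²/2g = 5.321 m
Series → Q common, losses add: H = Σh = 47.25 m

H ≈ 47.2 m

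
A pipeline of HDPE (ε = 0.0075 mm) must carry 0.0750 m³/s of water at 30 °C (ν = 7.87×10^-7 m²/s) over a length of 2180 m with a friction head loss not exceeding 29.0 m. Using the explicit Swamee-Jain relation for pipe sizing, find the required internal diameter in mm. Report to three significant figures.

Swamee-Jain (Type III): D = 0.66·[ε^1.25·(LQ²/(gh_f))^4.75 + ν·Q^9.4·(L/(gh_f))^5.2]^0.04
LQ²/(gh_f) = 0.04310; L/(gh_f) = 7.663
Term 1 = ε^1.25·(…)^4.75 = 1.28×10^-13; Term 2 = ν·Q^9.4·(…)^5.2 = 8.32×10^-13
D = 0.66·(1.28×10^-13 + 8.32×10^-13)^0.04 = 0.2182 m = 218 mm
Check: V = 2.01 m/s, Re = 5.56×10^5, f = 0.01341, h_f = 27.5 m ≈ 29.0 m ✓

D ≈ 218 mm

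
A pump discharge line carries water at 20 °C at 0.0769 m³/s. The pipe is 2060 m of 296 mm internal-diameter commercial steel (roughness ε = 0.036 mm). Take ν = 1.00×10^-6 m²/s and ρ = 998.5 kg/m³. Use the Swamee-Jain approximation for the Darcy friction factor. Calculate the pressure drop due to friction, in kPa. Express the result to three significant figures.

V = 4Q/(πD²) = 4·0.0769/(π·0.296²) = 1.118 m/s
Re = VD/ν = 1.118·0.296/1.00×10^-6 = 3.31×10^5 → turbulent
ε/D = 0.036/296 = 1.22×10^-4
Swamee-Jain: f = 0.01544
h_f = f(L/D)V²/(2g) = 0.01544·(2060/0.296)·1.118²/(2·9.81) = 6.841 m
Δp = ρg·h_f = 998.5·9.81·6.841 = 67.01 kPa

Δp ≈ 67.0 kPa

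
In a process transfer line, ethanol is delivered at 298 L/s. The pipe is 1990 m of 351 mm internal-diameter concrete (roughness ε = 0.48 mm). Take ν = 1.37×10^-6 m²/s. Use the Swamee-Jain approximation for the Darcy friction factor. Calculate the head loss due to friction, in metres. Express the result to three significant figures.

h_f ≈ 59.3 m

V = 4Q/(πD²) = 4·0.298/(π·0.351²) = 3.080 m/s
Re = VD/ν = 3.080·0.351/1.37×10^-6 = 7.89×10^5 → turbulent
ε/D = 0.48/351 = 0.00137
Swamee-Jain: f = 0.02162
h_f = f(L/D)V²/(2g) = 0.02162·(1990/0.351)·3.080²/(2·9.81) = 59.26 m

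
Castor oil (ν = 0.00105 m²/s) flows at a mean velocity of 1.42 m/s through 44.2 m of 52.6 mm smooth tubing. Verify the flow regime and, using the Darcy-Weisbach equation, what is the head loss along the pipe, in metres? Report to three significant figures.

h_f ≈ 77.7 m

Re = VD/ν = 1.42·0.05260/0.00105 = 71.1 → laminar (Re < 2300)
f = 64/Re = 0.8997
h_f = f(L/D)V²/(2g) = 0.8997·(44.2/0.05260)·1.42²/(2·9.81) = 77.70 m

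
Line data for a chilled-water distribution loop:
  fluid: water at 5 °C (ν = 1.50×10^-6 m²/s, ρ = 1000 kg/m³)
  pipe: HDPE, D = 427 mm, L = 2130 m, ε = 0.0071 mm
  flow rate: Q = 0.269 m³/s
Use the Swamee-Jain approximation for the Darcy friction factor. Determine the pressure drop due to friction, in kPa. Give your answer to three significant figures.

Δp ≈ 116 kPa

V = 4Q/(πD²) = 4·0.269/(π·0.427²) = 1.878 m/s
Re = VD/ν = 1.878·0.427/1.50×10^-6 = 5.35×10^5 → turbulent
ε/D = 0.0071/427 = 1.66×10^-5
Swamee-Jain: f = 0.01321
h_f = f(L/D)V²/(2g) = 0.01321·(2130/0.427)·1.878²/(2·9.81) = 11.85 m
Δp = ρg·h_f = 1000·9.81·11.85 = 116.3 kPa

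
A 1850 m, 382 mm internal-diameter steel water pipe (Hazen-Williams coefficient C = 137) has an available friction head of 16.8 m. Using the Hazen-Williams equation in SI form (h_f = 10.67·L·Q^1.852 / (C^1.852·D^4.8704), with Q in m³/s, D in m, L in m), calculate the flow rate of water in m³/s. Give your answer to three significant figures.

Q ≈ 0.240 m³/s

Rearranging: Q = [h_f·C^1.852·D^4.8704 / (10.67·L)]^(1/1.852)
Q = [16.8·137^1.852·0.382^4.8704 / (10.67·1850)]^0.540 = 0.2399 m³/s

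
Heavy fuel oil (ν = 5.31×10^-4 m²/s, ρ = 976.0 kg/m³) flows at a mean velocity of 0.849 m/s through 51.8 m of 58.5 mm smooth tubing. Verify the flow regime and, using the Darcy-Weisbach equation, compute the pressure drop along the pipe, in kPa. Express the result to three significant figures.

Re = VD/ν = 0.849·0.05850/5.31×10^-4 = 93.5 → laminar (Re < 2300)
f = 64/Re = 0.6842
h_f = f(L/D)V²/(2g) = 0.6842·(51.8/0.05850)·0.849²/(2·9.81) = 22.26 m
Δp = ρg·h_f = 976.0·9.81·22.26 = 213.1 kPa

Δp ≈ 213 kPa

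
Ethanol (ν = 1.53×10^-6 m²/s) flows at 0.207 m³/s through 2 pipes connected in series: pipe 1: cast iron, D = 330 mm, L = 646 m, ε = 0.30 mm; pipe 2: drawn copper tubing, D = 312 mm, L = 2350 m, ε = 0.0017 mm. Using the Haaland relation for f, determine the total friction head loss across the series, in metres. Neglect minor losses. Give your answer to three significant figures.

Pipe 1: V = 2.420 m/s, Re = 5.22×10^5, ε/D = 9.09×10^-4, f = 0.01976, h_1 = f(L/D)V²/2g = 11.55 m
Pipe 2: V = 2.708 m/s, Re = 5.52×10^5, ε/D = 5.45×10^-6, f = 0.01290, h_2 = f(L/D)V²/2g = 36.30 m
Series → Q common, losses add: H = Σh = 47.85 m

H ≈ 47.8 m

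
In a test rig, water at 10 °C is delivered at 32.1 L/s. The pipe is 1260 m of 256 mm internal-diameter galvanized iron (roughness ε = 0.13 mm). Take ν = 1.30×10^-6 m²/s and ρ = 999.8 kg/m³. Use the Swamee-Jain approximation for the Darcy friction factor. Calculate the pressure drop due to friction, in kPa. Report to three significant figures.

V = 4Q/(πD²) = 4·0.0321/(π·0.256²) = 0.6236 m/s
Re = VD/ν = 0.6236·0.256/1.30×10^-6 = 1.23×10^5 → turbulent
ε/D = 0.13/256 = 5.08×10^-4
Swamee-Jain: f = 0.01994
h_f = f(L/D)V²/(2g) = 0.01994·(1260/0.256)·0.6236²/(2·9.81) = 1.946 m
Δp = ρg·h_f = 999.8·9.81·1.946 = 19.09 kPa

Δp ≈ 19.1 kPa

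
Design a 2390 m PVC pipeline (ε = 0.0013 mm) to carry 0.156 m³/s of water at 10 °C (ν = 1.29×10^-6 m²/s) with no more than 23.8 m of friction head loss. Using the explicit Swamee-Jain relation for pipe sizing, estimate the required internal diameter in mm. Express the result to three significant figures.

D ≈ 310 mm

Swamee-Jain (Type III): D = 0.66·[ε^1.25·(LQ²/(gh_f))^4.75 + ν·Q^9.4·(L/(gh_f))^5.2]^0.04
LQ²/(gh_f) = 0.2491; L/(gh_f) = 10.24
Term 1 = ε^1.25·(…)^4.75 = 5.96×10^-11; Term 2 = ν·Q^9.4·(…)^5.2 = 6.01×10^-9
D = 0.66·(5.96×10^-11 + 6.01×10^-9)^0.04 = 0.3096 m = 310 mm
Check: V = 2.07 m/s, Re = 4.97×10^5, f = 0.01317, h_f = 22.2 m ≈ 23.8 m ✓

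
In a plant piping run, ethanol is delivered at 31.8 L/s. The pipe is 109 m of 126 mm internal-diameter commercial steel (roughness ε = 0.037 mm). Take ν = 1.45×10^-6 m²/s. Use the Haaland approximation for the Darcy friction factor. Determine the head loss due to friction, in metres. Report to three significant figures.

h_f ≈ 4.95 m

V = 4Q/(πD²) = 4·0.0318/(π·0.126²) = 2.550 m/s
Re = VD/ν = 2.550·0.126/1.45×10^-6 = 2.22×10^5 → turbulent
ε/D = 0.037/126 = 2.94×10^-4
Haaland: f = 0.01727
h_f = f(L/D)V²/(2g) = 0.01727·(109/0.126)·2.550²/(2·9.81) = 4.953 m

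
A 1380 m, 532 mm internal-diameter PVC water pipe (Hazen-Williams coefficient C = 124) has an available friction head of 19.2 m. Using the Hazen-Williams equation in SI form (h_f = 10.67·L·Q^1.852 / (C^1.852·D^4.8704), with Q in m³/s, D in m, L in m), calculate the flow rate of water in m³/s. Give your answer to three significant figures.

Q ≈ 0.653 m³/s

Rearranging: Q = [h_f·C^1.852·D^4.8704 / (10.67·L)]^(1/1.852)
Q = [19.2·124^1.852·0.532^4.8704 / (10.67·1380)]^0.540 = 0.6531 m³/s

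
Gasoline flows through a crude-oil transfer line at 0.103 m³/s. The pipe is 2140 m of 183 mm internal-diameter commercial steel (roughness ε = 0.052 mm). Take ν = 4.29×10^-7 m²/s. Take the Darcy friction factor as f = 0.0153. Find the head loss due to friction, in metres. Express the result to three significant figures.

h_f ≈ 140 m

V = 4Q/(πD²) = 4·0.103/(π·0.183²) = 3.916 m/s
h_f = f(L/D)V²/(2g) = 0.01530·(2140/0.183)·3.916²/(2·9.81) = 139.8 m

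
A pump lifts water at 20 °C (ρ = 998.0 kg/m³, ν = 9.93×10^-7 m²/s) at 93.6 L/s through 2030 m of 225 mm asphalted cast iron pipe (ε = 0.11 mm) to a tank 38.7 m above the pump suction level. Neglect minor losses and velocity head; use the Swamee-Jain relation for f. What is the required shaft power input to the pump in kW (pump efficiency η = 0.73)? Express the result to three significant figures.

P_shaft ≈ 105 kW

V = 4Q/(πD²) = 2.354 m/s; Re = 5.33×10^5; ε/D = 4.89×10^-4; f = 0.01765
h_f = f(L/D)V²/2g = 44.98 m
Total head H = z + h_f = 38.7 + 44.98 = 83.68 m
P_hyd = ρgQH = 998.0·9.81·0.0936·83.68 = 76.68 kW
P_shaft = P_hyd/η = 76.68/0.73 = 105.0 kW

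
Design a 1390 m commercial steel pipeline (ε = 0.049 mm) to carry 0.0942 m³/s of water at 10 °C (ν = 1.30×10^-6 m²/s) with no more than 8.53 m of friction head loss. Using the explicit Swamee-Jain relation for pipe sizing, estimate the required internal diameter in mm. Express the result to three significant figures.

D ≈ 289 mm

Swamee-Jain (Type III): D = 0.66·[ε^1.25·(LQ²/(gh_f))^4.75 + ν·Q^9.4·(L/(gh_f))^5.2]^0.04
LQ²/(gh_f) = 0.1474; L/(gh_f) = 16.61
Term 1 = ε^1.25·(…)^4.75 = 4.60×10^-10; Term 2 = ν·Q^9.4·(…)^5.2 = 6.55×10^-10
D = 0.66·(4.60×10^-10 + 6.55×10^-10)^0.04 = 0.2894 m = 289 mm
Check: V = 1.43 m/s, Re = 3.19×10^5, f = 0.01594, h_f = 8.01 m ≈ 8.53 m ✓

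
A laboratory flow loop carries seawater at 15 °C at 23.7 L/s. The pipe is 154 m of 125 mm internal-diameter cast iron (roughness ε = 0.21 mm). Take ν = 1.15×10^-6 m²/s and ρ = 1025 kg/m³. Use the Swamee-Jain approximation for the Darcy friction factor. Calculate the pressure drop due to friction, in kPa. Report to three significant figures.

Δp ≈ 55.3 kPa

V = 4Q/(πD²) = 4·0.0237/(π·0.125²) = 1.931 m/s
Re = VD/ν = 1.931·0.125/1.15×10^-6 = 2.10×10^5 → turbulent
ε/D = 0.21/125 = 0.00168
Swamee-Jain: f = 0.02350
h_f = f(L/D)V²/(2g) = 0.02350·(154/0.125)·1.931²/(2·9.81) = 5.503 m
Δp = ρg·h_f = 1025·9.81·5.503 = 55.33 kPa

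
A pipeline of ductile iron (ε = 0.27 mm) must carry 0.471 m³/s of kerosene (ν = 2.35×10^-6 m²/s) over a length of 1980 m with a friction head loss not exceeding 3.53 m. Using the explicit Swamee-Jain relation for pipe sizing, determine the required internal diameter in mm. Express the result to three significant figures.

Swamee-Jain (Type III): D = 0.66·[ε^1.25·(LQ²/(gh_f))^4.75 + ν·Q^9.4·(L/(gh_f))^5.2]^0.04
LQ²/(gh_f) = 12.68; L/(gh_f) = 57.18
Term 1 = ε^1.25·(…)^4.75 = 6.02; Term 2 = ν·Q^9.4·(…)^5.2 = 2.72
D = 0.66·(6.02 + 2.72)^0.04 = 0.7198 m = 720 mm
Check: V = 1.16 m/s, Re = 3.55×10^5, f = 0.01734, h_f = 3.26 m ≈ 3.53 m ✓

D ≈ 720 mm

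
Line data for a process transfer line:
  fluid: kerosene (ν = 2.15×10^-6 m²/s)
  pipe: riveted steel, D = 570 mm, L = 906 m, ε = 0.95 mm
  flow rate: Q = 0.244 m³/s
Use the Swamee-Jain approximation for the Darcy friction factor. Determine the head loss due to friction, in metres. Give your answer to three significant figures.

h_f ≈ 1.72 m

V = 4Q/(πD²) = 4·0.244/(π·0.570²) = 0.9562 m/s
Re = VD/ν = 0.9562·0.570/2.15×10^-6 = 2.54×10^5 → turbulent
ε/D = 0.95/570 = 0.00167
Swamee-Jain: f = 0.02329
h_f = f(L/D)V²/(2g) = 0.02329·(906/0.570)·0.9562²/(2·9.81) = 1.725 m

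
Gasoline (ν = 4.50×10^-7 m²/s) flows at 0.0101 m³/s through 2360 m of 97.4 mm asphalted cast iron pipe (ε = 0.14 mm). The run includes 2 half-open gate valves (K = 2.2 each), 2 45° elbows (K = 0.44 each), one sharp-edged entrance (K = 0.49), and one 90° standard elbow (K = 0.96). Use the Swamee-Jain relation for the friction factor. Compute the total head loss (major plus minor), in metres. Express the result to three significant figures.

V = 4Q/(πD²) = 1.356 m/s; V²/2g = 0.09365 m
Re = 2.93×10^5, ε/D = 0.00144 → f = 0.02241 (Swamee-Jain)
Major: h_f = f(L/D)·V²/2g = 0.02241·24230·0.09365 = 50.86 m
Minor: ΣK = 6.73; h_m = ΣK·V²/2g = 0.6303 m
Total H_L = 50.86 + 0.6303 = 51.49 m

H_L ≈ 51.5 m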